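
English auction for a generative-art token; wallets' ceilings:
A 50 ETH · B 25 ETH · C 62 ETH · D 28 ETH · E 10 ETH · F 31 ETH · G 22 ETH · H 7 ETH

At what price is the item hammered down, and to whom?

Limits in order: 62 (C) > 50 (A) > 31 (F) > 28 (D) > 25 (B) > 22 (G) > …
Once the price passes 50 ETH, only C is left; the hammer falls at A's limit of 50 ETH.

C wins at 50 ETH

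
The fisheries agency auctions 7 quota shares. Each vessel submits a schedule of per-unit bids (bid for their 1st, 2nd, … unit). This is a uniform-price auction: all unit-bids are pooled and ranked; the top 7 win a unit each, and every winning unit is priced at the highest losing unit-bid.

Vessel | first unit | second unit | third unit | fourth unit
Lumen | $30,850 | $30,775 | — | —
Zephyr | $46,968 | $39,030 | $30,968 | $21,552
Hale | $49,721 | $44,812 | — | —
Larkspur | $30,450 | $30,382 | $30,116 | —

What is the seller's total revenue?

Total revenue: $213,150

Merging the schedules and taking the best 7: 49,721 (Hale-1), 46,968 (Zephyr-1), 44,812 (Hale-2), 39,030 (Zephyr-2), 30,968 (Zephyr-3), 30,850 (Lumen-1), 30,775 (Lumen-2)
The (k+1)-th unit-bid is $30,450.
Allocation: Hale 2, Lumen 2, Zephyr 3. Every unit priced at $30,450.
Revenue = 7 × 30,450 = $213,150.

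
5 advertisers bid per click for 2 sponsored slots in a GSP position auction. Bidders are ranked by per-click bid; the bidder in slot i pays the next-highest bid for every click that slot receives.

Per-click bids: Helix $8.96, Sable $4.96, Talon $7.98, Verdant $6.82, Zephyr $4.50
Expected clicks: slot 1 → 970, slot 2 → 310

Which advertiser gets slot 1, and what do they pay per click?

Helix; $7.98 per click

Ranked by bid: $8.96 (Helix) > $7.98 (Talon) > $6.82 (Verdant) > …
Slot 1 goes to the first-ranked bidder, Helix, who pays the next bid down: $7.98/click.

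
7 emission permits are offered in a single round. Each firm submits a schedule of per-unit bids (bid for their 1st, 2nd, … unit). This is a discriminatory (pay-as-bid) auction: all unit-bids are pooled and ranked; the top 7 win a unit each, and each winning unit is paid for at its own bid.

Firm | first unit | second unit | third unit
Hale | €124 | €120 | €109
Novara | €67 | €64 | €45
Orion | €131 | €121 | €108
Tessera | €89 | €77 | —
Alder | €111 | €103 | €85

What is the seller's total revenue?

Pooled unit-bids ranked (top 7): 131 (Orion-1), 124 (Hale-1), 121 (Orion-2), 120 (Hale-2), 111 (Alder-1), 109 (Hale-3), 108 (Orion-3)
Next rejected bid: €103 (not a price — pay-as-bid).
Each winning unit pays its own bid.
Revenue = 131 + 124 + 121 + 120 + 111 + 109 + 108 = €824.

Total revenue: €824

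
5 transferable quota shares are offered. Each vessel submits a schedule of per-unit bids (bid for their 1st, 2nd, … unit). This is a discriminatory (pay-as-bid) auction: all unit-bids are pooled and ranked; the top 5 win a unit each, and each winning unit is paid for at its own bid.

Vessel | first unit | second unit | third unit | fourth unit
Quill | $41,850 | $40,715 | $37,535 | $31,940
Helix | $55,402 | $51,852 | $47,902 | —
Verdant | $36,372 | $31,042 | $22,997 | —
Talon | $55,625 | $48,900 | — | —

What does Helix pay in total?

Merging the schedules and taking the best 5: 55,625 (Talon-1), 55,402 (Helix-1), 51,852 (Helix-2), 48,900 (Talon-2), 47,902 (Helix-3)
Next rejected bid: $41,850 (not a price — pay-as-bid).
Helix's winning unit-bids: 55,402 + 51,852 + 47,902 = $155,156.

Helix pays $155,156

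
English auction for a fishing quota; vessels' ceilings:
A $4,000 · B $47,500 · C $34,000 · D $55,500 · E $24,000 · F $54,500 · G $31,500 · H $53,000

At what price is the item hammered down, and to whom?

Limits in order: 55,500 (D) > 54,500 (F) > 53,000 (H) > 47,500 (B) > 34,000 (C) > 31,500 (G) > …
F is the last rival to drop out, at $54,500; D remains and wins at that price.

D wins at $54,500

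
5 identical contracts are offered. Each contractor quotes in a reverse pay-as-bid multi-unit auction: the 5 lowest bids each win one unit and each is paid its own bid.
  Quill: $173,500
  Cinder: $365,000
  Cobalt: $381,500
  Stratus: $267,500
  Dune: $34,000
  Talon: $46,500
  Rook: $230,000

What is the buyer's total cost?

Total cost: $751,500

Ordering the bids: 34,000 (Dune), 46,500 (Talon), 173,500 (Quill), 230,000 (Rook), 267,500 (Stratus), 365,000 (Cinder), 381,500 (Cobalt)
The 5 lowest are Dune, Talon, Quill, Rook, Stratus.
Total cost = 34,000 + 46,500 + 173,500 + 230,000 + 267,500 = $751,500.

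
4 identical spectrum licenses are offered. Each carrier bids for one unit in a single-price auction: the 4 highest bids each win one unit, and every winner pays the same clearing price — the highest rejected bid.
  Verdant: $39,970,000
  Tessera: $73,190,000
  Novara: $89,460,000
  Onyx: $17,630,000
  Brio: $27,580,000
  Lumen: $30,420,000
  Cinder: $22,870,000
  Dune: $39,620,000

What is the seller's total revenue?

Bids ranked high→low: 89,460,000 (Novara), 73,190,000 (Tessera), 39,970,000 (Verdant), 39,620,000 (Dune), 30,420,000 (Lumen), 27,580,000 (Brio), …
Top 4: Novara, Tessera, Verdant, Dune.
Highest unsuccessful bid: $30,420,000 → clearing price.
Total revenue = 4 × $30,420,000 = $121,680,000.

Total revenue: $121,680,000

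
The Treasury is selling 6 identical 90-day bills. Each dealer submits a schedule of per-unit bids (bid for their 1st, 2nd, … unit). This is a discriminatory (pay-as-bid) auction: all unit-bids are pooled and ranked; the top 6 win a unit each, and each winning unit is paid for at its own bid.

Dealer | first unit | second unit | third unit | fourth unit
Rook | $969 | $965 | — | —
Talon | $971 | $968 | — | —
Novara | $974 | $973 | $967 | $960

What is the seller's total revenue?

Pooled unit-bids ranked (top 6): 974 (Novara-1), 973 (Novara-2), 971 (Talon-1), 969 (Rook-1), 968 (Talon-2), 967 (Novara-3)
Next rejected bid: $965 (not a price — pay-as-bid).
Each winning unit pays its own bid.
Revenue = 974 + 973 + 971 + 969 + 968 + 967 = $5,822.

Total revenue: $5,822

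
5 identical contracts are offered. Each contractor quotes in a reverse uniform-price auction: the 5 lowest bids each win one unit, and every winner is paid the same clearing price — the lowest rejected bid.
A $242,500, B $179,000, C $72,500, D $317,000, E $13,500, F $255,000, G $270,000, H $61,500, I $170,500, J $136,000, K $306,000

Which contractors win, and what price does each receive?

E, H, C, J, I; each is paid $179,000

Ordering the bids: 13,500 (E), 61,500 (H), 72,500 (C), 136,000 (J), 170,500 (I), 179,000 (B), 242,500 (A), …
Winners (5 units): E, H, C, J, I.
Clearing price = lowest rejected bid = $179,000.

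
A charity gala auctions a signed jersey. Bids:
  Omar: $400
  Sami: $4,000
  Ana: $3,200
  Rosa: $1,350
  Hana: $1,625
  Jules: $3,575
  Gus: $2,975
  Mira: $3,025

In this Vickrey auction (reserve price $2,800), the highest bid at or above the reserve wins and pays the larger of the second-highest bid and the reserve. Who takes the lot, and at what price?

Rule: the highest bid at or above the reserve wins and pays the larger of the second-highest bid and the reserve.
Bids ranked: 4,000 (Sami) > 3,575 (Jules) > 3,200 (Ana) > 3,025 (Mira) > 2,975 (Gus) > 1,625 (Hana) > …
Sami has the top bid at or above the reserve ($4,000).
max(second-highest $3,575, reserve $2,800) = $3,575; the reserve does not bind.

Sami pays $3,575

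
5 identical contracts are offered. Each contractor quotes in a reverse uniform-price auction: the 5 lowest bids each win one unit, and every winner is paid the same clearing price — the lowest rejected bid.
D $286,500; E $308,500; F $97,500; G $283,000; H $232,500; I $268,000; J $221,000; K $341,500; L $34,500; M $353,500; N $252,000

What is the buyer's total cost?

Total cost: $1,340,000

Bids ranked low→high: 34,500 (L), 97,500 (F), 221,000 (J), 232,500 (H), 252,000 (N), 268,000 (I), 283,000 (G), …
Lowest 5: L, F, J, H, N.
First losing bid is I's $268,000, which sets the uniform price.
Total cost = 5 × $268,000 = $1,340,000.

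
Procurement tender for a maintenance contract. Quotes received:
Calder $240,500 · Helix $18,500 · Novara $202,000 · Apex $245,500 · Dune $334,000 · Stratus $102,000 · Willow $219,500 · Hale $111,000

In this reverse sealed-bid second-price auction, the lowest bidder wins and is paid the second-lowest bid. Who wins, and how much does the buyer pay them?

Sorting bids: 18,500 (Helix) < 102,000 (Stratus) < 111,000 (Hale) < 202,000 (Novara) < 219,500 (Willow) < 240,500 (Calder) < …
Helix wins with the lowest bid; price is set by the runner-up at $102,000.

Helix is paid $102,000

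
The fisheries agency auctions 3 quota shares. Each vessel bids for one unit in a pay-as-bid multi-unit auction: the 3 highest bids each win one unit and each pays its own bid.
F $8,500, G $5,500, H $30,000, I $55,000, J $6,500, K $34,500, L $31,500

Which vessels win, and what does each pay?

Ordering the bids: 55,000 (I), 34,500 (K), 31,500 (L), 30,000 (H), 8,500 (F), …
Winners (3 units): I, K, L.
Each winner pays its own bid: I $55,000, K $34,500, L $31,500.

I $55,000, K $34,500, L $31,500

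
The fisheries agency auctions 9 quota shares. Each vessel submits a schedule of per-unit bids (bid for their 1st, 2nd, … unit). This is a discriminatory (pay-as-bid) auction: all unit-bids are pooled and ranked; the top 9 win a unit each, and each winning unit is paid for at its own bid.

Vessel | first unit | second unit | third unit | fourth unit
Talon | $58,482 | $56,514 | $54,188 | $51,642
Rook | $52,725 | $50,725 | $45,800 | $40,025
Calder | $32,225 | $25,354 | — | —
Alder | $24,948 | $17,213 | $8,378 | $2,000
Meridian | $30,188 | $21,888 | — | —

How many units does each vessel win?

Calder 1, Rook 4, Talon 4

All unit-bids, highest first — top 9: 58,482 (Talon-1), 56,514 (Talon-2), 54,188 (Talon-3), 52,725 (Rook-1), 51,642 (Talon-4), 50,725 (Rook-2), 45,800 (Rook-3), 40,025 (Rook-4), 32,225 (Calder-1)
Next rejected bid: $30,188 (not a price — pay-as-bid).
Allocation: Calder 1, Rook 4, Talon 4.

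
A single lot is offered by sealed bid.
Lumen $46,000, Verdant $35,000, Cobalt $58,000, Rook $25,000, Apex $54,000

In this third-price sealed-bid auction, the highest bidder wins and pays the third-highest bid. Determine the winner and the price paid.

Cobalt pays $46,000

Rule: the highest bidder wins and pays the third-highest bid.
Sorting bids: 58,000 (Cobalt) > 54,000 (Apex) > 46,000 (Lumen) > 35,000 (Verdant) > 25,000 (Rook)
Cobalt wins; payment is bid #3 in the ranking = $46,000.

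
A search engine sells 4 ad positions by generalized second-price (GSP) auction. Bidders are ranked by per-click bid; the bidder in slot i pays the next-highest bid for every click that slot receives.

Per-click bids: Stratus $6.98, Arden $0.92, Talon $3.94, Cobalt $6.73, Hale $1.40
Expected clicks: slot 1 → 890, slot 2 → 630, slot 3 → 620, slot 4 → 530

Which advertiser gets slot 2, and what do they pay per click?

Cobalt; $3.94 per click

Ranked by bid: $6.98 (Stratus) > $6.73 (Cobalt) > $3.94 (Talon) > $1.40 (Hale) > $0.92 (Arden)
Slot 2 goes to the second-ranked bidder, Cobalt, who pays the next bid down: $3.94/click.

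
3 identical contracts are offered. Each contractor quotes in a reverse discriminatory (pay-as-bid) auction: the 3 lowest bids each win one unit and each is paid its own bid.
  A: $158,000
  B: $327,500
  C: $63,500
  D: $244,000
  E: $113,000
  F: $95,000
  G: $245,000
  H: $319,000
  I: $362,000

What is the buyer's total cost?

Sorting: 63,500 (C), 95,000 (F), 113,000 (E), 158,000 (A), 244,000 (D), …
The 3 lowest are C, F, E.
Total cost = 63,500 + 95,000 + 113,000 = $271,500.

Total cost: $271,500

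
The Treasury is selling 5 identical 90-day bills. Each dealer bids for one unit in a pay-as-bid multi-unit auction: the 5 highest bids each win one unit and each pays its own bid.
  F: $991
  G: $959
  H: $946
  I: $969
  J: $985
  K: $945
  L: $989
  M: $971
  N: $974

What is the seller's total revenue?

Total revenue: $4,910

Sorting: 991 (F), 989 (L), 985 (J), 974 (N), 971 (M), 969 (I), 959 (G), …
Winners (5 units): F, L, J, N, M.
Total revenue = 991 + 989 + 985 + 974 + 971 = $4,910.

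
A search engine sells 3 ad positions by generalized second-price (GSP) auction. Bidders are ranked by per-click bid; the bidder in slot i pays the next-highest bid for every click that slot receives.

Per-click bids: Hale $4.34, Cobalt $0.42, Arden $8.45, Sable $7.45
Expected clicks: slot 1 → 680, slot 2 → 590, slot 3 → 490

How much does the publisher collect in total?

Ranked by bid: $8.45 (Arden) > $7.45 (Sable) > $4.34 (Hale) > $0.42 (Cobalt)
Slot 1: Arden pays $7.45 × 680 = $5066.00
Slot 2: Sable pays $4.34 × 590 = $2560.60
Slot 3: Hale pays $0.42 × 490 = $205.80
Total = $7832.40

Total revenue: $7832.40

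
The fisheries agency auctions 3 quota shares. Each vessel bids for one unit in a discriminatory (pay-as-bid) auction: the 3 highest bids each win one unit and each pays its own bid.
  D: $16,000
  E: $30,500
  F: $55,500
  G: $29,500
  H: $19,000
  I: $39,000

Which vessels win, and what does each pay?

Ordering the bids: 55,500 (F), 39,000 (I), 30,500 (E), 29,500 (G), 19,000 (H), …
Top 3: F, I, E.
Each winner pays its own bid: F $55,500, I $39,000, E $30,500.

F $55,500, I $39,000, E $30,500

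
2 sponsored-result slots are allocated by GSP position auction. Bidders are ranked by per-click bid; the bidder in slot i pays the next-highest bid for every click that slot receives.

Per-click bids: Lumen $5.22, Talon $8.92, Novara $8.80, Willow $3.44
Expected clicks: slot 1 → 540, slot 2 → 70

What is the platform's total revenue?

Sorting advertisers: $8.92 (Talon) > $8.80 (Novara) > $5.22 (Lumen) > …
Slot 1: Talon pays $8.80 × 540 = $4752.00
Slot 2: Novara pays $5.22 × 70 = $365.40
Total = $5117.40

Total revenue: $5117.40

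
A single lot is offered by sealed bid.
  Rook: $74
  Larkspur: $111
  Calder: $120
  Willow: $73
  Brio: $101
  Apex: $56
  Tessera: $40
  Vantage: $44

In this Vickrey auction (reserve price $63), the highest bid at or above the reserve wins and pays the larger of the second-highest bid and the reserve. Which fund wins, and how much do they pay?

Vickrey auction (reserve price $63): the highest bid at or above the reserve wins and pays the larger of the second-highest bid and the reserve.
Sorting bids: 120 (Calder) > 111 (Larkspur) > 101 (Brio) > 74 (Rook) > 73 (Willow) > 56 (Apex) > …
Calder has the top bid at or above the reserve ($120).
max(second-highest $111, reserve $63) = $111; the reserve does not bind.

Calder pays $111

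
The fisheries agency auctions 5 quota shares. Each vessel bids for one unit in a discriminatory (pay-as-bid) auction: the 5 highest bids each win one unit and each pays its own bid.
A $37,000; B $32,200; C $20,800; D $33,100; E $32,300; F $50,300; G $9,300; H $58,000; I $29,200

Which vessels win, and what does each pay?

Sorting: 58,000 (H), 50,300 (F), 37,000 (A), 33,100 (D), 32,300 (E), 32,200 (B), 29,200 (I), …
Top 5: H, F, A, D, E.
Each winner pays its own bid: H $58,000, F $50,300, A $37,000, D $33,100, E $32,300.

H $58,000, F $50,300, A $37,000, D $33,100, E $32,300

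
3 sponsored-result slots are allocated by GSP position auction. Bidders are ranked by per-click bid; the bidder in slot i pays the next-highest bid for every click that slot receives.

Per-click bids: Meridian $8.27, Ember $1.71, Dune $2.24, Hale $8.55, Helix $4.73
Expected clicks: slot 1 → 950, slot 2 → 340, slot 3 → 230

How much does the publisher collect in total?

Per-click bids in order: $8.55 (Hale) > $8.27 (Meridian) > $4.73 (Helix) > $2.24 (Dune) > …
Slot 1: Hale pays $8.27 × 950 = $7856.50
Slot 2: Meridian pays $4.73 × 340 = $1608.20
Slot 3: Helix pays $2.24 × 230 = $515.20
Total = $9979.90

Total revenue: $9979.90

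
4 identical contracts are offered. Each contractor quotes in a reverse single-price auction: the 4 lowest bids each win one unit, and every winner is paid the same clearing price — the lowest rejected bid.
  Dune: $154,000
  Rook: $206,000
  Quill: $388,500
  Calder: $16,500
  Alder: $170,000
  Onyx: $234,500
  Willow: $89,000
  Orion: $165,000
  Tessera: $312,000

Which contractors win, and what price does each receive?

Calder, Willow, Dune, Orion; each is paid $170,000

Bids ranked low→high: 16,500 (Calder), 89,000 (Willow), 154,000 (Dune), 165,000 (Orion), 170,000 (Alder), 206,000 (Rook), …
The 4 lowest are Calder, Willow, Dune, Orion.
Clearing price = lowest rejected bid = $170,000.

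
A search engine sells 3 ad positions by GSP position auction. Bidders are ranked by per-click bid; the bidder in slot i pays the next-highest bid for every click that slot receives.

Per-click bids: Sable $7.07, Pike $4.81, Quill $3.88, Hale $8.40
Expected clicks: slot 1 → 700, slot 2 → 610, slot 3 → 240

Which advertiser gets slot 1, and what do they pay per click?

Sorting advertisers: $8.40 (Hale) > $7.07 (Sable) > $4.81 (Pike) > $3.88 (Quill)
Slot 1 goes to the first-ranked bidder, Hale, who pays the next bid down: $7.07/click.

Hale; $7.07 per click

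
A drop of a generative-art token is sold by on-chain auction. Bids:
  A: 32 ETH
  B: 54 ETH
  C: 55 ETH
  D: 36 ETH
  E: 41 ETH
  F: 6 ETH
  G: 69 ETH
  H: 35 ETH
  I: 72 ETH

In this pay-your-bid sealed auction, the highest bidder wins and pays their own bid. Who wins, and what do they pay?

Bids ranked: 72 (I) > 69 (G) > 55 (C) > 54 (B) > 41 (E) > 36 (D) > …
I has the highest bid and pays exactly that: 72 ETH.

I pays 72 ETH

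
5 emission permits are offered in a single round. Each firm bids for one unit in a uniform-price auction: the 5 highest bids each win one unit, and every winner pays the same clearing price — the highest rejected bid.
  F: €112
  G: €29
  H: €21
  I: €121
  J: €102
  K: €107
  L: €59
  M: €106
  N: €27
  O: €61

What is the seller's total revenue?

Bids ranked high→low: 121 (I), 112 (F), 107 (K), 106 (M), 102 (J), 61 (O), 59 (L), …
The 5 highest are I, F, K, M, J.
Clearing price = highest rejected bid = €61.
Total revenue = 5 × €61 = €305.

Total revenue: €305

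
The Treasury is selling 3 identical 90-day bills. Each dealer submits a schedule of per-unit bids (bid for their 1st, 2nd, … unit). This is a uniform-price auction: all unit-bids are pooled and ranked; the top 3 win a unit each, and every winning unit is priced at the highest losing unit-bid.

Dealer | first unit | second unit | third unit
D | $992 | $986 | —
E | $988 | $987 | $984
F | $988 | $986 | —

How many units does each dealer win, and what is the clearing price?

Pooled unit-bids ranked (top 3): 992 (D-1), 988 (E-1), 988 (F-1)
Highest rejected unit-bid = $987.
Allocation: D 1, E 1, F 1.

D 1, E 1, F 1; clearing price $987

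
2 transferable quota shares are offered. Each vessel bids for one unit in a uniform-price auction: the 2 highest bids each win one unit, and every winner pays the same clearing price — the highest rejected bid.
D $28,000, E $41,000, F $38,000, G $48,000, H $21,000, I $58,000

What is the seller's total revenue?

Total revenue: $82,000

Ordering the bids: 58,000 (I), 48,000 (G), 41,000 (E), 38,000 (F), …
Winners (2 units): I, G.
First losing bid is E's $41,000, which sets the uniform price.
Total revenue = 2 × $41,000 = $82,000.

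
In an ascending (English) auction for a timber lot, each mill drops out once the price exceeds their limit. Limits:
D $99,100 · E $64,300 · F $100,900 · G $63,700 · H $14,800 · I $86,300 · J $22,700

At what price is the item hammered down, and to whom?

F wins at $99,100

Limits ranked: 100,900 (F) > 99,100 (D) > 86,300 (I) > 64,300 (E) > 63,700 (G) > 22,700 (J) > …
Once the price passes $99,100, only F is left; the hammer falls at D's limit of $99,100.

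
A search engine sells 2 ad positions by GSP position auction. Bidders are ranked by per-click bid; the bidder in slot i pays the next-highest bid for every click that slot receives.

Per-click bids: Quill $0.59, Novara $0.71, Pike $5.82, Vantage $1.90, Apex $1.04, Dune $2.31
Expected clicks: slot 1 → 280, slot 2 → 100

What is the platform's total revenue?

Sorting advertisers: $5.82 (Pike) > $2.31 (Dune) > $1.90 (Vantage) > …
Slot 1: Pike pays $2.31 × 280 = $646.80
Slot 2: Dune pays $1.90 × 100 = $190.00
Total = $836.80

Total revenue: $836.80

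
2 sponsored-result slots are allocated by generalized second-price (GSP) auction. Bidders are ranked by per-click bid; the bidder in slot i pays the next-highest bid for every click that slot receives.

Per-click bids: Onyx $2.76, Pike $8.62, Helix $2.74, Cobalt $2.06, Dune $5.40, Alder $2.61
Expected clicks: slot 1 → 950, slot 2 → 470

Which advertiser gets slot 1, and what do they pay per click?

Sorting advertisers: $8.62 (Pike) > $5.40 (Dune) > $2.76 (Onyx) > …
Slot 1 goes to the first-ranked bidder, Pike, who pays the next bid down: $5.40/click.

Pike; $5.40 per click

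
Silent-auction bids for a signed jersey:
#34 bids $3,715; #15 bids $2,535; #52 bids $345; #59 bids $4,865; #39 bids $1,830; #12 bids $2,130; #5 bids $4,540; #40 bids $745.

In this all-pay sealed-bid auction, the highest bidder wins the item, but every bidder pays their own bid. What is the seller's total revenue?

All-pay sealed-bid auction: the highest bidder wins the item, but every bidder pays their own bid.
Bids in order: 4,865 (#59) > 4,540 (#5) > 3,715 (#34) > 2,535 (#15) > 2,130 (#12) > 1,830 (#39) > …
#59 wins with the top bid; all bids are sunk regardless.
Every bidder forfeits their bid regardless of winning.
Revenue = 3,715 + 2,535 + 345 + 4,865 + 1,830 + 2,130 + 4,540 + 745 = $20,705.

Total revenue: $20,705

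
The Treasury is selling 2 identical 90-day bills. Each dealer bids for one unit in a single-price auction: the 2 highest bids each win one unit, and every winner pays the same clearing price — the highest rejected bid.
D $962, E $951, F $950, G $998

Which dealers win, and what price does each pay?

G, D; each pays $951

Ordering the bids: 998 (G), 962 (D), 951 (E), 950 (F)
Winners (2 units): G, D.
Highest unsuccessful bid: $951 → clearing price.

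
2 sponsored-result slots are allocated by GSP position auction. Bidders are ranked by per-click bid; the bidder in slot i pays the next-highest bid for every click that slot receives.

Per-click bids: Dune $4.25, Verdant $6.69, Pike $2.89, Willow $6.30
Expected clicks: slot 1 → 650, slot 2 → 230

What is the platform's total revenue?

Total revenue: $5072.50

Sorting advertisers: $6.69 (Verdant) > $6.30 (Willow) > $4.25 (Dune) > …
Slot 1: Verdant pays $6.30 × 650 = $4095.00
Slot 2: Willow pays $4.25 × 230 = $977.50
Total = $5072.50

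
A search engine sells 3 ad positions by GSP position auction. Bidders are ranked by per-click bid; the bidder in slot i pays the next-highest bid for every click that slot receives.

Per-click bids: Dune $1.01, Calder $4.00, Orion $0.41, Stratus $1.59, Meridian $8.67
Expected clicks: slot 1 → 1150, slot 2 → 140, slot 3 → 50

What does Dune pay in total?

Dune pays $0.00

Ranked by bid: $8.67 (Meridian) > $4.00 (Calder) > $1.59 (Stratus) > $1.01 (Dune) > …
Dune ranks below slot 3 → no slot, pays nothing.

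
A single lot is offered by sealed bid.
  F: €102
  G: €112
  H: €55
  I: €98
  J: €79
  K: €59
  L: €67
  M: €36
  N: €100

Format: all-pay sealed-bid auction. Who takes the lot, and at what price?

G pays €112

Rule: the highest bidder wins the item, but every bidder pays their own bid.
Bids in order: 112 (G) > 102 (F) > 100 (N) > 98 (I) > 79 (J) > 67 (L) > …
G is highest and takes the item; every bidder forfeits their bid.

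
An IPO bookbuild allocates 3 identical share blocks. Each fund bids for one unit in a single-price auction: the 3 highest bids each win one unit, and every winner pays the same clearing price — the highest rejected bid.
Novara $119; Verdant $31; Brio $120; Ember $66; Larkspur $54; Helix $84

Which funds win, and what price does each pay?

Brio, Novara, Helix; each pays $66

Bids ranked high→low: 120 (Brio), 119 (Novara), 84 (Helix), 66 (Ember), 54 (Larkspur), …
The 3 highest are Brio, Novara, Helix.
Highest unsuccessful bid: $66 → clearing price.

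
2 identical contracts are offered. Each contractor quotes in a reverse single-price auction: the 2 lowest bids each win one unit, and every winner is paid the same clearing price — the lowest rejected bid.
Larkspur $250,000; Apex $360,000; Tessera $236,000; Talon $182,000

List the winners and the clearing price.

Ordering the bids: 182,000 (Talon), 236,000 (Tessera), 250,000 (Larkspur), 360,000 (Apex)
The 2 lowest are Talon, Tessera.
Clearing price = lowest rejected bid = $250,000.

Talon, Tessera; each is paid $250,000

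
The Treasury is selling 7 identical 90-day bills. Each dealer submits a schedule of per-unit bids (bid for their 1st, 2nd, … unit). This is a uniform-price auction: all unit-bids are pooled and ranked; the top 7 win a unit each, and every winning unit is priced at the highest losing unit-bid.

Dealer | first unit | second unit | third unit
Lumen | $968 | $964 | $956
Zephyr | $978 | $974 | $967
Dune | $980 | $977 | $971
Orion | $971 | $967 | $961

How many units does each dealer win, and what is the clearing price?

Dune 3, Lumen 1, Orion 1, Zephyr 2; clearing price $967

All unit-bids, highest first — top 7: 980 (Dune-1), 978 (Zephyr-1), 977 (Dune-2), 974 (Zephyr-2), 971 (Dune-3), 971 (Orion-1), 968 (Lumen-1)
Highest rejected unit-bid = $967.
Allocation: Dune 3, Lumen 1, Orion 1, Zephyr 2.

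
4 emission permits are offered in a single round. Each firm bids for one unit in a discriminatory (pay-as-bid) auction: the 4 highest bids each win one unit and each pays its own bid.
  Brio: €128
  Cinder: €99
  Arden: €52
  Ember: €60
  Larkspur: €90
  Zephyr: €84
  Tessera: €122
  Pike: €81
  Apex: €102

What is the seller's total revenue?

Bids ranked high→low: 128 (Brio), 122 (Tessera), 102 (Apex), 99 (Cinder), 90 (Larkspur), 84 (Zephyr), …
Winners (4 units): Brio, Tessera, Apex, Cinder.
Total revenue = 128 + 122 + 102 + 99 = €451.

Total revenue: €451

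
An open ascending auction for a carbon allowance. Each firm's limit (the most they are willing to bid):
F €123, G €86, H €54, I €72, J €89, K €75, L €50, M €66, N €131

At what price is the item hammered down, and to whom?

Ascending (English) auction: the price rises until one bidder remains; the winner pays the price at which the last rival dropped out.
Limits ranked: 131 (N) > 123 (F) > 89 (J) > 86 (G) > 75 (K) > 72 (I) > …
F is the last rival to drop out, at €123; N remains and wins at that price.

N wins at €123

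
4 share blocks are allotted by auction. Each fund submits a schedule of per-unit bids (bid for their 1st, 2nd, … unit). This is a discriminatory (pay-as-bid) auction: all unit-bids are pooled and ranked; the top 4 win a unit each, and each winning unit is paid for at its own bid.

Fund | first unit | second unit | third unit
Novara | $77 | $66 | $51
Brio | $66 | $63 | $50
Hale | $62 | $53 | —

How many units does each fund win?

All unit-bids, highest first — top 4: 77 (Novara-1), 66 (Novara-2), 66 (Brio-1), 63 (Brio-2)
Next rejected bid: $62 (not a price — pay-as-bid).
Allocation: Brio 2, Novara 2.

Brio 2, Novara 2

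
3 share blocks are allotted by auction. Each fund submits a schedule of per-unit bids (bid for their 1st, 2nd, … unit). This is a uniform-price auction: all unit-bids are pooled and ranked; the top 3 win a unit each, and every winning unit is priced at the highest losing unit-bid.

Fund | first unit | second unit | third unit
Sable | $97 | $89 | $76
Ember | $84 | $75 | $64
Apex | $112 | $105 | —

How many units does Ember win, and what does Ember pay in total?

Ember: 0 units, pays $0

Pooled unit-bids ranked (top 3): 112 (Apex-1), 105 (Apex-2), 97 (Sable-1)
The (k+1)-th unit-bid is $89.
Ember wins 0 unit(s) at $89 each.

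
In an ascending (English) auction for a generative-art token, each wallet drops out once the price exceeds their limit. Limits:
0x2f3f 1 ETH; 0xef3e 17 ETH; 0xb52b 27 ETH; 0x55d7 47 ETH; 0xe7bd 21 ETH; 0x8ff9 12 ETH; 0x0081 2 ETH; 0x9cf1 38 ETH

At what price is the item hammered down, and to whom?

0x55d7 wins at 38 ETH

Limits ranked: 47 (0x55d7) > 38 (0x9cf1) > 27 (0xb52b) > 21 (0xe7bd) > 17 (0xef3e) > 12 (0x8ff9) > …
Bidding ends when 0x9cf1 exits at 38 ETH; 0x55d7 takes it.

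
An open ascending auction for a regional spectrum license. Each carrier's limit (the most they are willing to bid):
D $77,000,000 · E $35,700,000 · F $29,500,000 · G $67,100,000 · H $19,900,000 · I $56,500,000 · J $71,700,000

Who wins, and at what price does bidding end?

D wins at $71,700,000

Limits ranked: 77,000,000 (D) > 71,700,000 (J) > 67,100,000 (G) > 56,500,000 (I) > 35,700,000 (E) > 29,500,000 (F) > …
Once the price passes $71,700,000, only D is left; the hammer falls at J's limit of $71,700,000.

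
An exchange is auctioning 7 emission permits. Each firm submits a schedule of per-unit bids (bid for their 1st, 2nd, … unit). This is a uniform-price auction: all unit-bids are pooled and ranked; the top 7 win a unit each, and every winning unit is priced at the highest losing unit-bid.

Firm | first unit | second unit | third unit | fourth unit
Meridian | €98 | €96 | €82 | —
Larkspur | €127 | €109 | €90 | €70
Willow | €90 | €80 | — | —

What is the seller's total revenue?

Total revenue: €560

All unit-bids, highest first — top 7: 127 (Larkspur-1), 109 (Larkspur-2), 98 (Meridian-1), 96 (Meridian-2), 90 (Larkspur-3), 90 (Willow-1), 82 (Meridian-3)
First bid not allocated: €80.
Allocation: Larkspur 3, Meridian 3, Willow 1. Every unit priced at €80.
Revenue = 7 × 80 = €560.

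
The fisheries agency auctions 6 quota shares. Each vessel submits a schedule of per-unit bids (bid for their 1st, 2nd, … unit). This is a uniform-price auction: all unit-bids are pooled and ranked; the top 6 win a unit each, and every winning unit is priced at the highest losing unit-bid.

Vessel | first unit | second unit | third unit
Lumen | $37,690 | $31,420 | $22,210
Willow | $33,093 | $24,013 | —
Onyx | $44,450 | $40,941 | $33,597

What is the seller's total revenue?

Total revenue: $144,078

Merging the schedules and taking the best 6: 44,450 (Onyx-1), 40,941 (Onyx-2), 37,690 (Lumen-1), 33,597 (Onyx-3), 33,093 (Willow-1), 31,420 (Lumen-2)
First bid not allocated: $24,013.
Allocation: Lumen 2, Onyx 3, Willow 1. Every unit priced at $24,013.
Revenue = 6 × 24,013 = $144,078.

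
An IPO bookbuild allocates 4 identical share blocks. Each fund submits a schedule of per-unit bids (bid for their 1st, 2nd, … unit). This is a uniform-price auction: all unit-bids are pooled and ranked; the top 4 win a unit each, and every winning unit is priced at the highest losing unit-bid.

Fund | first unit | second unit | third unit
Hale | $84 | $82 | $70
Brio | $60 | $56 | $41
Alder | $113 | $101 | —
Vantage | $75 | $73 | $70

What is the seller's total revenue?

Pooled unit-bids ranked (top 4): 113 (Alder-1), 101 (Alder-2), 84 (Hale-1), 82 (Hale-2)
The (k+1)-th unit-bid is $75.
Allocation: Alder 2, Hale 2. Every unit priced at $75.
Revenue = 4 × 75 = $300.

Total revenue: $300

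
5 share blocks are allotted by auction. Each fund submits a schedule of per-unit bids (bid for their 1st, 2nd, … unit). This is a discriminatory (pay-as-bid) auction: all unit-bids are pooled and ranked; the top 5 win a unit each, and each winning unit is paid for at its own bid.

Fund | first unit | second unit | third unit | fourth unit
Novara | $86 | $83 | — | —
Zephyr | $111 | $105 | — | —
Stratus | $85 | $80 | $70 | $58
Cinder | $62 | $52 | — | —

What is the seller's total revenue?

Total revenue: $470

Merging the schedules and taking the best 5: 111 (Zephyr-1), 105 (Zephyr-2), 86 (Novara-1), 85 (Stratus-1), 83 (Novara-2)
Next rejected bid: $80 (not a price — pay-as-bid).
Each winning unit pays its own bid.
Revenue = 111 + 105 + 86 + 85 + 83 = $470.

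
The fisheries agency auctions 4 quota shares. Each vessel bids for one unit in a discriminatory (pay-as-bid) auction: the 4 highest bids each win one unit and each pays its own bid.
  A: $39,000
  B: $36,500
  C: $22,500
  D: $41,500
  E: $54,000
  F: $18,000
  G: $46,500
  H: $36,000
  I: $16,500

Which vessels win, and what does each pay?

Bids ranked high→low: 54,000 (E), 46,500 (G), 41,500 (D), 39,000 (A), 36,500 (B), 36,000 (H), …
Winners (4 units): E, G, D, A.
Each winner pays its own bid: E $54,000, G $46,500, D $41,500, A $39,000.

E $54,000, G $46,500, D $41,500, A $39,000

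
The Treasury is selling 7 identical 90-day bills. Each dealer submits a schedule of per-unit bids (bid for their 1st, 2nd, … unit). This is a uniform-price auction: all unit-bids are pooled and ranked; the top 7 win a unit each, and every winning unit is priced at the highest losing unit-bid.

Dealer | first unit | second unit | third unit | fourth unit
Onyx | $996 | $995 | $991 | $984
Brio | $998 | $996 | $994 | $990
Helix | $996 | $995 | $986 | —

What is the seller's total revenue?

Total revenue: $6,937

Pooled unit-bids ranked (top 7): 998 (Brio-1), 996 (Onyx-1), 996 (Brio-2), 996 (Helix-1), 995 (Onyx-2), 995 (Helix-2), 994 (Brio-3)
The (k+1)-th unit-bid is $991.
Allocation: Brio 3, Helix 2, Onyx 2. Every unit priced at $991.
Revenue = 7 × 991 = $6,937.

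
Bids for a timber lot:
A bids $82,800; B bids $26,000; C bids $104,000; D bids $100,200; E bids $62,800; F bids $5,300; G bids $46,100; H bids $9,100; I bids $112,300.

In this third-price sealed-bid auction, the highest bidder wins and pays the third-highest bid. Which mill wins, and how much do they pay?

Third-price sealed-bid auction: the highest bidder wins and pays the third-highest bid.
Bids ranked: 112,300 (I) > 104,000 (C) > 100,200 (D) > 82,800 (A) > 62,800 (E) > 46,100 (G) > …
I is highest; pays the third-highest bid, $100,200.

I pays $100,200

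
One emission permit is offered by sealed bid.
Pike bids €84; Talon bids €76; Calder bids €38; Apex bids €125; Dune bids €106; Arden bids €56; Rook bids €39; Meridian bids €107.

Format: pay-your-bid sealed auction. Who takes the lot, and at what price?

Apex pays €125

Bids in order: 125 (Apex) > 107 (Meridian) > 106 (Dune) > 84 (Pike) > 76 (Talon) > 56 (Arden) > …
First-price: Apex pays what they bid, €125.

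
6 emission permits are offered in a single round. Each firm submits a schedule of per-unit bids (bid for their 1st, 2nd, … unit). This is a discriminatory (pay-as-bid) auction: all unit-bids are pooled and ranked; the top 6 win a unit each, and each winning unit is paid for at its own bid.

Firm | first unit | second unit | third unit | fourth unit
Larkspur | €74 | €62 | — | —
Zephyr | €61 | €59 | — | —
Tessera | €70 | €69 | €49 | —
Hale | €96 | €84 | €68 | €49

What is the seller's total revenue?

All unit-bids, highest first — top 6: 96 (Hale-1), 84 (Hale-2), 74 (Larkspur-1), 70 (Tessera-1), 69 (Tessera-2), 68 (Hale-3)
Next rejected bid: €62 (not a price — pay-as-bid).
Each winning unit pays its own bid.
Revenue = 96 + 84 + 74 + 70 + 69 + 68 = €461.

Total revenue: €461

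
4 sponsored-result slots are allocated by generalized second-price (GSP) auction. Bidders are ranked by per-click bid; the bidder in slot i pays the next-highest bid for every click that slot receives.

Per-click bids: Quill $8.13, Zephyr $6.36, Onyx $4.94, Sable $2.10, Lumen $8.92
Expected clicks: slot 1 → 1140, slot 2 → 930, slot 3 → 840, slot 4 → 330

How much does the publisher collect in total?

Ranked by bid: $8.92 (Lumen) > $8.13 (Quill) > $6.36 (Zephyr) > $4.94 (Onyx) > $2.10 (Sable)
Slot 1: Lumen pays $8.13 × 1140 = $9268.20
Slot 2: Quill pays $6.36 × 930 = $5914.80
Slot 3: Zephyr pays $4.94 × 840 = $4149.60
Slot 4: Onyx pays $2.10 × 330 = $693.00
Total = $20025.60

Total revenue: $20025.60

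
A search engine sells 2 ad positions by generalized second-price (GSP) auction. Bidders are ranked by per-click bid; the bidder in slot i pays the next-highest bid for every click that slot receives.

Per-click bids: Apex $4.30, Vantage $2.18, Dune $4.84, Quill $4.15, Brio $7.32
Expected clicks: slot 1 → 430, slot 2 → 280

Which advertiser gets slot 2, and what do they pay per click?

Dune; $4.30 per click

Per-click bids in order: $7.32 (Brio) > $4.84 (Dune) > $4.30 (Apex) > …
Slot 2 goes to the second-ranked bidder, Dune, who pays the next bid down: $4.30/click.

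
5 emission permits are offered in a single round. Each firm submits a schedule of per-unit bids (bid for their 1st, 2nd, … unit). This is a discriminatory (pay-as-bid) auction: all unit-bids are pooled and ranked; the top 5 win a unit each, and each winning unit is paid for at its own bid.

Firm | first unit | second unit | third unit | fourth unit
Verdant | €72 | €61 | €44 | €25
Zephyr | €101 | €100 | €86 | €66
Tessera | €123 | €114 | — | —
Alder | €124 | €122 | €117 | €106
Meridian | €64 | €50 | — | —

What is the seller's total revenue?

Total revenue: €600

Merging the schedules and taking the best 5: 124 (Alder-1), 123 (Tessera-1), 122 (Alder-2), 117 (Alder-3), 114 (Tessera-2)
Next rejected bid: €106 (not a price — pay-as-bid).
Each winning unit pays its own bid.
Revenue = 124 + 123 + 122 + 117 + 114 = €600.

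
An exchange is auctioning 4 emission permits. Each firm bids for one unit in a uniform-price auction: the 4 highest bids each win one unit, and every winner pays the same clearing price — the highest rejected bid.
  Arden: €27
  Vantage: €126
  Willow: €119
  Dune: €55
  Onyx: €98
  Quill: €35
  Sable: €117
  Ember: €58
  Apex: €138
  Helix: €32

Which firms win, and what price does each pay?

Sorting: 138 (Apex), 126 (Vantage), 119 (Willow), 117 (Sable), 98 (Onyx), 58 (Ember), …
Winners (4 units): Apex, Vantage, Willow, Sable.
Clearing price = highest rejected bid = €98.

Apex, Vantage, Willow, Sable; each pays €98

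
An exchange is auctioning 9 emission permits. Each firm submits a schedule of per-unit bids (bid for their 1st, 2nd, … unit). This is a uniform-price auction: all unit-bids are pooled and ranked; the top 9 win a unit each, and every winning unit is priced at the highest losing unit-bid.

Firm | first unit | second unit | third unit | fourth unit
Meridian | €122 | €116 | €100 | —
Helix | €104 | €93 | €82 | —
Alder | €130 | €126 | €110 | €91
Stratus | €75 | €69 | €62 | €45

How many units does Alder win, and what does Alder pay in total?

Merging the schedules and taking the best 9: 130 (Alder-1), 126 (Alder-2), 122 (Meridian-1), 116 (Meridian-2), 110 (Alder-3), 104 (Helix-1), 100 (Meridian-3), 93 (Helix-2), 91 (Alder-4)
First bid not allocated: €82.
Alder wins 4 unit(s) at €82 each.

Alder: 4 units, pays €328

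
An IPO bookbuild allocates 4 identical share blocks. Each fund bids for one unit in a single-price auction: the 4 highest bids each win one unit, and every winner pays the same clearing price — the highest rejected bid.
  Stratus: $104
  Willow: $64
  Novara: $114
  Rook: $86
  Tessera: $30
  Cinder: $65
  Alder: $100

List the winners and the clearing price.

Ordering the bids: 114 (Novara), 104 (Stratus), 100 (Alder), 86 (Rook), 65 (Cinder), 64 (Willow), …
The 4 highest are Novara, Stratus, Alder, Rook.
First losing bid is Cinder's $65, which sets the uniform price.

Novara, Stratus, Alder, Rook; each pays $65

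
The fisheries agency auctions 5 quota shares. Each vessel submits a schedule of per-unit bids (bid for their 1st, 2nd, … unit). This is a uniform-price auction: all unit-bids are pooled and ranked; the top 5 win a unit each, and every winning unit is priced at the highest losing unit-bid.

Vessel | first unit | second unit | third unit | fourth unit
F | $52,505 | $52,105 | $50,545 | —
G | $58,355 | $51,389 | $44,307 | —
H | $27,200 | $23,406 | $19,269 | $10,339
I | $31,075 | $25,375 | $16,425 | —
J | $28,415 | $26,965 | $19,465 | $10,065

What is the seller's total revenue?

Merging the schedules and taking the best 5: 58,355 (G-1), 52,505 (F-1), 52,105 (F-2), 51,389 (G-2), 50,545 (F-3)
First bid not allocated: $44,307.
Allocation: F 3, G 2. Every unit priced at $44,307.
Revenue = 5 × 44,307 = $221,535.

Total revenue: $221,535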